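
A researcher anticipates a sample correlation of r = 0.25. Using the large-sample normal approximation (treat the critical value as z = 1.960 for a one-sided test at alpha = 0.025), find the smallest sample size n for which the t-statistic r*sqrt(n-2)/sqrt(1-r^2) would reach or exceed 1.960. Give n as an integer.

Need r·√(n−2)/√(1−r²) ≥ 1.960
√(n−2) ≥ 1.960·√(1−0.0625) / 0.25 = 1.960·0.968246 / 0.25 = 7.5910
n−2 ≥ 57.6233  ⇒  n ≥ 59.6233
Smallest integer n = 60

60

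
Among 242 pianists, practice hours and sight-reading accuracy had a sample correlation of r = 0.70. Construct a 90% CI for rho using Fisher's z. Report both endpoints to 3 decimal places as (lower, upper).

Fisher z: z_r = atanh(r) = ½·ln((1+0.70)/(1−0.70)) = 0.867301
SE(z) = 1/√(n−3) = 1/√239 = 0.064685
90% ⇒ z* = 1.645; margin = 1.645·0.064685 = 0.106407
CI on z-scale: (0.760894, 0.973708)
Back-transform: tanh(0.760894) = 0.641603, tanh(0.973708) = 0.750329

(0.642, 0.750)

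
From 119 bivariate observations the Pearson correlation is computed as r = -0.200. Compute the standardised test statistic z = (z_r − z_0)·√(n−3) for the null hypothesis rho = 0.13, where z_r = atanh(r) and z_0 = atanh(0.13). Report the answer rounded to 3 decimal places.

z_r = atanh(-0.200) = -0.202733,  z_0 = atanh(0.13) = 0.130740
SE = 1/√(n−3) = 1/√116 = 0.092848
z = (z_r − z_0)/SE = (-0.202733 − 0.130740) / 0.092848 = -0.333473 / 0.092848 = -3.592

-3.592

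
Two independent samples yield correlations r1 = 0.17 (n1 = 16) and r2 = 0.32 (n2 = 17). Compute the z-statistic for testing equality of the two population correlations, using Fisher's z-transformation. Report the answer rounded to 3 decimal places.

-0.415

Fisher z-transforms: z1 = atanh(0.17) = 0.171667, z2 = atanh(0.32) = 0.331647; difference d = -0.159980
Var(d) = 1/13 + 1/14 = 0.0769231 + 0.0714286 = 0.1483517
z = d/√Var(d) = -0.159980 / √0.1483517 = -0.159980 / 0.385165 = -0.415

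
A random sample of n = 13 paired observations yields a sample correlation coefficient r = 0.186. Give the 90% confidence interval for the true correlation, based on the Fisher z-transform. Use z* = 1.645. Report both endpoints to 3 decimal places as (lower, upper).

Fisher z: z_r = atanh(r) = ½·ln((1+0.186)/(1−0.186)) = 0.188191
SE(z) = 1/√(n−3) = 1/√10 = 0.316228
90% ⇒ z* = 1.645; margin = 1.645·0.316228 = 0.520195
CI on z-scale: (-0.332004, 0.708386)
Back-transform: tanh(-0.332004) = -0.320320, tanh(0.708386) = 0.609664

(-0.320, 0.610)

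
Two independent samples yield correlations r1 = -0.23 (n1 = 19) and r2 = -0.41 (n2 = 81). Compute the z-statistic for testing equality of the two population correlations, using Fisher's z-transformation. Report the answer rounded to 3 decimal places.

Fisher z-transforms: z1 = atanh(-0.23) = -0.234189, z2 = atanh(-0.41) = -0.435611; difference d = 0.201422
Var(d) = 1/16 + 1/78 = 0.0625000 + 0.0128205 = 0.0753205
z = d/√Var(d) = 0.201422 / √0.0753205 = 0.201422 / 0.274446 = 0.734

0.734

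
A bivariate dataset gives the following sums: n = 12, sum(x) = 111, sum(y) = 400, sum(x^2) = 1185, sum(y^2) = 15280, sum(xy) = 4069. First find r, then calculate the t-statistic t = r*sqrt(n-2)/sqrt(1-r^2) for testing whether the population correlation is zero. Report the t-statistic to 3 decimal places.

2.814

Numerator: nΣxy − (Σx)(Σy) = 12·4069 − (111)(400) = 4428
Denominator: √[(nΣx²−(Σx)²)(nΣy²−(Σy)²)]
  nΣx²−(Σx)² = 12·1185 − 12321 = 1899;  nΣy²−(Σy)² = 12·15280 − 160000 = 23360
  √(1899·23360) = √44360640 = 6660.3784
r = 4428 / 6660.3784 = 0.6648
t = r·√(n−2)/√(1−r²) = 0.6648·√10 / √(1−0.441959) = 2.102282 / 0.747021 = 2.814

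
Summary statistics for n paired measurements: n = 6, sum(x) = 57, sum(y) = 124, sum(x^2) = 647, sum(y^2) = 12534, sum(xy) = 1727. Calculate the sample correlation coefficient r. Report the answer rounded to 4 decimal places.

Numerator: nΣxy − (Σx)(Σy) = 6·1727 − (57)(124) = 3294
Denominator: √[(nΣx²−(Σx)²)(nΣy²−(Σy)²)]
  nΣx²−(Σx)² = 6·647 − 3249 = 633;  nΣy²−(Σy)² = 6·12534 − 15376 = 59828
  √(633·59828) = √37871124 = 6153.9519
r = 3294 / 6153.9519 = 0.5353

0.5353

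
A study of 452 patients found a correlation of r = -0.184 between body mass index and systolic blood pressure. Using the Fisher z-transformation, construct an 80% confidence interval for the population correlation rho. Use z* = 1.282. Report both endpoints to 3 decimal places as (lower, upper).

Fisher z: z_r = atanh(r) = ½·ln((1+(-0.184))/(1−(-0.184))) = -0.186120
SE(z) = 1/√(n−3) = 1/√449 = 0.047193
80% ⇒ z* = 1.282; margin = 1.282·0.047193 = 0.060501
CI on z-scale: (-0.246621, -0.125619)
Back-transform: tanh(-0.246621) = -0.241740, tanh(-0.125619) = -0.124962

(-0.242, -0.125)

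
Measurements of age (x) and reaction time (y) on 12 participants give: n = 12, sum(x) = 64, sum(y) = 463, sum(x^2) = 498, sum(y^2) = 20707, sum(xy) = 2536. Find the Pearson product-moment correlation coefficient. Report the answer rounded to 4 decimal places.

S_xy = nΣxy − ΣxΣy = 12·2536 − 64·463 = 30432 − 29632 = 800
S_xx = nΣx² − (Σx)² = 12·498 − 64² = 5976 − 4096 = 1880
S_yy = nΣy² − (Σy)² = 12·20707 − 463² = 248484 − 214369 = 34115
r = S_xy / √(S_xx·S_yy) = 800 / √(1880·34115) = 800 / √64136200 = 800 / 8008.5080 = 0.0999

0.0999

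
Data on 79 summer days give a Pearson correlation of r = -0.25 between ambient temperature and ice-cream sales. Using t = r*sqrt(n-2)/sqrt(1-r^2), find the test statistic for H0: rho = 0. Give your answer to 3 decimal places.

1 − r² = 1 − 0.0625 = 0.9375;  √(1−r²) = 0.968246
√(n−2) = √77 = 8.774964
t = r·√(n−2)/√(1−r²) = -0.25 · 8.774964 / 0.968246 = -2.266

-2.266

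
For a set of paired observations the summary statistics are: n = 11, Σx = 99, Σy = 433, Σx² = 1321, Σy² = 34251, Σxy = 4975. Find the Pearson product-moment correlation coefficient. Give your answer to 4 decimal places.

0.3963

S_xy = nΣxy − ΣxΣy = 11·4975 − 99·433 = 54725 − 42867 = 11858
S_xx = nΣx² − (Σx)² = 11·1321 − 99² = 14531 − 9801 = 4730
S_yy = nΣy² − (Σy)² = 11·34251 − 433² = 376761 − 187489 = 189272
r = S_xy / √(S_xx·S_yy) = 11858 / √(4730·189272) = 11858 / √895256560 = 11858 / 29920.8382 = 0.3963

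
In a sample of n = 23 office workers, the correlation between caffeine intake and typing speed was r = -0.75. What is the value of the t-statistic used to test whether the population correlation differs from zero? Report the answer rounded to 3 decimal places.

t = r·√(n−2) / √(1−r²) with r = -0.75, n = 23
  = -0.75·√21 / √(1 − 0.5625)
  = -0.75·4.582576 / 0.661438
  = -3.436932 / 0.661438 = -5.196

-5.196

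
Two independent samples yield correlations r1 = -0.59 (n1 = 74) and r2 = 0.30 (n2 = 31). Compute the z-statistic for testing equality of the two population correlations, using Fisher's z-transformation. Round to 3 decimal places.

z1 = atanh(-0.59) = -0.677666,  z2 = atanh(0.30) = 0.309520
SE = √(1/(n1−3) + 1/(n2−3)) = √(1/71 + 1/28) = √(0.0140845 + 0.0357143) = √0.0497988 = 0.223156
z = (z1 − z2)/SE = (-0.677666 − 0.309520) / 0.223156 = -0.987186 / 0.223156 = -4.424

-4.424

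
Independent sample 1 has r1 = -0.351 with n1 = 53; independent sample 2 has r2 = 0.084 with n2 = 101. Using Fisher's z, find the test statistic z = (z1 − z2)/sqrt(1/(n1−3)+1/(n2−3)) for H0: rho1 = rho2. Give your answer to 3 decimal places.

z1 = atanh(-0.351) = -0.366584,  z2 = atanh(0.084) = 0.084198
SE = √(1/(n1−3) + 1/(n2−3)) = √(1/50 + 1/98) = √(0.0200000 + 0.0102041) = √0.0302041 = 0.173793
z = (z1 − z2)/SE = (-0.366584 − 0.084198) / 0.173793 = -0.450782 / 0.173793 = -2.594

-2.594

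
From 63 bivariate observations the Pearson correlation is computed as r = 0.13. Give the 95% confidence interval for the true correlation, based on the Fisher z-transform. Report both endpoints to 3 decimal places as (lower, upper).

Fisher z: z_r = atanh(r) = ½·ln((1+0.13)/(1−0.13)) = 0.130740
SE(z) = 1/√(n−3) = 1/√60 = 0.129099
95% ⇒ z* = 1.960; margin = 1.960·0.129099 = 0.253034
CI on z-scale: (-0.122294, 0.383774)
Back-transform: tanh(-0.122294) = -0.121688, tanh(0.383774) = 0.365980

(-0.122, 0.366)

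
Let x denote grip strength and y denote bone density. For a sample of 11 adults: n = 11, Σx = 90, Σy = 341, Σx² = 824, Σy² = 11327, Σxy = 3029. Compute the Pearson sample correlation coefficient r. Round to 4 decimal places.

S_xy = nΣxy − ΣxΣy = 11·3029 − 90·341 = 33319 − 30690 = 2629
S_xx = nΣx² − (Σx)² = 11·824 − 90² = 9064 − 8100 = 964
S_yy = nΣy² − (Σy)² = 11·11327 − 341² = 124597 − 116281 = 8316
r = S_xy / √(S_xx·S_yy) = 2629 / √(964·8316) = 2629 / √8016624 = 2629 / 2831.3643 = 0.9285

0.9285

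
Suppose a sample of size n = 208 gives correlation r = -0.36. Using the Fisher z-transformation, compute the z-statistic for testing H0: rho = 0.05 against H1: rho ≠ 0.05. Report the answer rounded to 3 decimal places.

-6.113

z_r = atanh(-0.36) = -0.376886,  z_0 = atanh(0.05) = 0.050042
SE = 1/√(n−3) = 1/√205 = 0.069843
z = (z_r − z_0)/SE = (-0.376886 − 0.050042) / 0.069843 = -0.426928 / 0.069843 = -6.113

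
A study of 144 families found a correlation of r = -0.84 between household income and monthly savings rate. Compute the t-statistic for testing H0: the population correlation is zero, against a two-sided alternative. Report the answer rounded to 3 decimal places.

t = r·√(n−2) / √(1−r²) with r = -0.84, n = 144
  = -0.84·√142 / √(1 − 0.7056)
  = -0.84·11.916375 / 0.542586
  = -10.009755 / 0.542586 = -18.448

-18.448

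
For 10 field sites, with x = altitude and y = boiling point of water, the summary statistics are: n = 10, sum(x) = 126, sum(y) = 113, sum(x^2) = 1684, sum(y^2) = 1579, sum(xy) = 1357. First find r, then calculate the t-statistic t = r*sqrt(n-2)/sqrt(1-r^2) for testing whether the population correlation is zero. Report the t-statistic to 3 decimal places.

Numerator: nΣxy − (Σx)(Σy) = 10·1357 − (126)(113) = -668
Denominator: √[(nΣx²−(Σx)²)(nΣy²−(Σy)²)]
  nΣx²−(Σx)² = 10·1684 − 15876 = 964;  nΣy²−(Σy)² = 10·1579 − 12769 = 3021
  √(964·3021) = √2912244 = 1706.5298
r = -668 / 1706.5298 = -0.3914
t = r·√(n−2)/√(1−r²) = -0.3914·√8 / √(1−0.153194) = -1.107046 / 0.920221 = -1.203

-1.203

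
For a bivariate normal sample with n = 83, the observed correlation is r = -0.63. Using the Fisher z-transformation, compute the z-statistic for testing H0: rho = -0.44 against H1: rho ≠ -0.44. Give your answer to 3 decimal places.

-2.408

Fisher z: atanh(-0.63) = -0.741416, atanh(-0.44) = -0.472231
z = (z_r − z_0)·√(n−3) = (-0.741416 − (-0.472231))·√80 = -0.269185 · 8.944272 = -2.408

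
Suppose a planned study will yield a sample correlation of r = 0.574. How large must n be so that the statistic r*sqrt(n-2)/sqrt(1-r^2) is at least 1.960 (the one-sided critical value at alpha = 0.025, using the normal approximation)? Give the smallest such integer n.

r√(n−2)/√(1−r²) ≥ 1.960  ⇔  n−2 ≥ (1.960)²·(1−r²)/r²
(1−r²)/r² = (1−0.329476)/0.329476 = 2.0351
n ≥ 2 + 3.8416·2.0351 = 2 + 7.8180 = 9.8180
⌈9.8180⌉ = 10

10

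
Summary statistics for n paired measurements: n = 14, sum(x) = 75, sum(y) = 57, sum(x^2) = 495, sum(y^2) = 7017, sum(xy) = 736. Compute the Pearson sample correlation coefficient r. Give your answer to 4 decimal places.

S_xy = nΣxy − ΣxΣy = 14·736 − 75·57 = 10304 − 4275 = 6029
S_xx = nΣx² − (Σx)² = 14·495 − 75² = 6930 − 5625 = 1305
S_yy = nΣy² − (Σy)² = 14·7017 − 57² = 98238 − 3249 = 94989
r = S_xy / √(S_xx·S_yy) = 6029 / √(1305·94989) = 6029 / √123960645 = 6029 / 11133.7615 = 0.5415

0.5415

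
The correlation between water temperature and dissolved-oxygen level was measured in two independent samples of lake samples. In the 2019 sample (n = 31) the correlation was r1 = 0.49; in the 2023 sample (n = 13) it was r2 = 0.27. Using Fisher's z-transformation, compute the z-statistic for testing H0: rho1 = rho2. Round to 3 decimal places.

0.704

z1 = atanh(0.49) = 0.536060,  z2 = atanh(0.27) = 0.276864
SE = √(1/(n1−3) + 1/(n2−3)) = √(1/28 + 1/10) = √(0.0357143 + 0.1000000) = √0.1357143 = 0.368394
z = (z1 − z2)/SE = (0.536060 − 0.276864) / 0.368394 = 0.259196 / 0.368394 = 0.704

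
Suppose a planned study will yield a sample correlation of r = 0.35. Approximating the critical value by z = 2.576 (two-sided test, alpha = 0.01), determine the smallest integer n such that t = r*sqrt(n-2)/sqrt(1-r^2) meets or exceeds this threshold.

50

r√(n−2)/√(1−r²) ≥ 2.576  ⇔  n−2 ≥ (2.576)²·(1−r²)/r²
(1−r²)/r² = (1−0.1225)/0.1225 = 7.1633
n ≥ 2 + 6.635776·7.1633 = 2 + 47.5341 = 49.5341
⌈49.5341⌉ = 50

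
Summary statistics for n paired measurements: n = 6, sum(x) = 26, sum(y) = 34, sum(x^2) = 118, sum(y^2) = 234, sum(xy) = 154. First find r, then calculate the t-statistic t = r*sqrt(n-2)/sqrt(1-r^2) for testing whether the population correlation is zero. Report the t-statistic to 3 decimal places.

Numerator: nΣxy − (Σx)(Σy) = 6·154 − (26)(34) = 40
Denominator: √[(nΣx²−(Σx)²)(nΣy²−(Σy)²)]
  nΣx²−(Σx)² = 6·118 − 676 = 32;  nΣy²−(Σy)² = 6·234 − 1156 = 248
  √(32·248) = √7936 = 89.0842
r = 40 / 89.0842 = 0.4490
t = r·√(n−2)/√(1−r²) = 0.4490·√4 / √(1−0.201601) = 0.898000 / 0.893532 = 1.005

1.005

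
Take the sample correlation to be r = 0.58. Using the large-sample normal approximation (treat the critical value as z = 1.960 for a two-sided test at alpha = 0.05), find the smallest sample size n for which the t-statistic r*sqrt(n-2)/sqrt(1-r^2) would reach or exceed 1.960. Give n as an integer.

10

r√(n−2)/√(1−r²) ≥ 1.960  ⇔  n−2 ≥ (1.960)²·(1−r²)/r²
(1−r²)/r² = (1−0.3364)/0.3364 = 1.9727
n ≥ 2 + 3.8416·1.9727 = 2 + 7.5783 = 9.5783
⌈9.5783⌉ = 10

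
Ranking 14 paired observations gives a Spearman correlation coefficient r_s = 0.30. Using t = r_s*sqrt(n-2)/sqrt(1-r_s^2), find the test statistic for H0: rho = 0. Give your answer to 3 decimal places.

1.089

1 − r_s² = 1 − 0.0900 = 0.9100;  √(1−r_s²) = 0.953939
√(n−2) = √12 = 3.464102
t = r_s·√(n−2)/√(1−r_s²) = 0.30 · 3.464102 / 0.953939 = 1.089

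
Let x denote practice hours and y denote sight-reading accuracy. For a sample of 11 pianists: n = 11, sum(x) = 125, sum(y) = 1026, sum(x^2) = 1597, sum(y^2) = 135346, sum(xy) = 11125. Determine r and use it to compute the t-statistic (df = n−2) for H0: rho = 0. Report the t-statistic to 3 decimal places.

-0.618

Numerator: nΣxy − (Σx)(Σy) = 11·11125 − (125)(1026) = -5875
Denominator: √[(nΣx²−(Σx)²)(nΣy²−(Σy)²)]
  nΣx²−(Σx)² = 11·1597 − 15625 = 1942;  nΣy²−(Σy)² = 11·135346 − 1052676 = 436130
  √(1942·436130) = √846964460 = 29102.6538
r = -5875 / 29102.6538 = -0.2019
t = r·√(n−2)/√(1−r²) = -0.2019·√9 / √(1−0.040764) = -0.605700 / 0.979406 = -0.618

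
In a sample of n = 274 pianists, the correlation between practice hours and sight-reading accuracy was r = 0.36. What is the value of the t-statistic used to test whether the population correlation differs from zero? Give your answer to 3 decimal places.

1 − r² = 1 − 0.1296 = 0.8704;  √(1−r²) = 0.932952
√(n−2) = √272 = 16.492423
t = r·√(n−2)/√(1−r²) = 0.36 · 16.492423 / 0.932952 = 6.364

6.364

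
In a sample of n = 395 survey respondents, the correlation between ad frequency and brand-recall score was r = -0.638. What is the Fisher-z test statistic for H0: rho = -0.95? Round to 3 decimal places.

21.323

Fisher z: atanh(-0.638) = -0.754794, atanh(-0.95) = -1.831781
z = (z_r − z_0)·√(n−3) = (-0.754794 − (-1.831781))·√392 = 1.076987 · 19.798990 = 21.323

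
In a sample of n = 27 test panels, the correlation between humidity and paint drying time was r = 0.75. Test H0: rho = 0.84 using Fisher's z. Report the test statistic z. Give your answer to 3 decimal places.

Fisher z: atanh(0.75) = 0.972955, atanh(0.84) = 1.221174
z = (z_r − z_0)·√(n−3) = (0.972955 − 1.221174)·√24 = -0.248219 · 4.898979 = -1.216

-1.216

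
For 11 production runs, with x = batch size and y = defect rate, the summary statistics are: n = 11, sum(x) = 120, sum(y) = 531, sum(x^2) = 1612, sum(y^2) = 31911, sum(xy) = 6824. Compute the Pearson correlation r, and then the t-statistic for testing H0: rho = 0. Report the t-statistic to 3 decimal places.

3.379

Numerator: nΣxy − (Σx)(Σy) = 11·6824 − (120)(531) = 11344
Denominator: √[(nΣx²−(Σx)²)(nΣy²−(Σy)²)]
  nΣx²−(Σx)² = 11·1612 − 14400 = 3332;  nΣy²−(Σy)² = 11·31911 − 281961 = 69060
  √(3332·69060) = √230107920 = 15169.3085
r = 11344 / 15169.3085 = 0.7478
t = r·√(n−2)/√(1−r²) = 0.7478·√9 / √(1−0.559205) = 2.243400 / 0.663924 = 3.379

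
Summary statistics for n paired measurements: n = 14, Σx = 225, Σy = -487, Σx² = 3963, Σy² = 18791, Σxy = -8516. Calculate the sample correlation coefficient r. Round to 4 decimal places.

-0.8602

S_xy = nΣxy − ΣxΣy = 14·(-8516) − 225·(-487) = -119224 − (-109575) = -9649
S_xx = nΣx² − (Σx)² = 14·3963 − 225² = 55482 − 50625 = 4857
S_yy = nΣy² − (Σy)² = 14·18791 − (-487)² = 263074 − 237169 = 25905
r = S_xy / √(S_xx·S_yy) = -9649 / √(4857·25905) = -9649 / √125820585 = -9649 / 11216.9775 = -0.8602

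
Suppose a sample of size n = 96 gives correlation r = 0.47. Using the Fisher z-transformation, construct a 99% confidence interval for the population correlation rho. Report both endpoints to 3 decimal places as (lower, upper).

z_r = atanh(0.47) = 0.510070;  SE = 1/√(n−3) = 1/√93 = 0.103695
z-limits: 0.510070 ± 2.576·0.103695 = 0.510070 ± 0.267118 = [0.242952, 0.777188]
ρ-limits: (tanh 0.242952, tanh 0.777188) = (0.238, 0.651)

(0.238, 0.651)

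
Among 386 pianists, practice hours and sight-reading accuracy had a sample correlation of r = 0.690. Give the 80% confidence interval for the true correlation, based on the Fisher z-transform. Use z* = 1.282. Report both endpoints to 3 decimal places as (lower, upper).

Fisher z: z_r = atanh(r) = ½·ln((1+0.690)/(1−0.690)) = 0.847956
SE(z) = 1/√(n−3) = 1/√383 = 0.051098
80% ⇒ z* = 1.282; margin = 1.282·0.051098 = 0.065508
CI on z-scale: (0.782448, 0.913464)
Back-transform: tanh(0.782448) = 0.654110, tanh(0.913464) = 0.722791

(0.654, 0.723)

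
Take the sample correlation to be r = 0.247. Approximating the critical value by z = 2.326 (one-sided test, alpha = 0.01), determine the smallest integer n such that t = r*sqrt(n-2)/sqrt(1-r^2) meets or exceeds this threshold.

r√(n−2)/√(1−r²) ≥ 2.326  ⇔  n−2 ≥ (2.326)²·(1−r²)/r²
(1−r²)/r² = (1−0.061009)/0.061009 = 15.3910
n ≥ 2 + 5.410276·15.3910 = 2 + 83.2696 = 85.2696
⌈85.2696⌉ = 86

86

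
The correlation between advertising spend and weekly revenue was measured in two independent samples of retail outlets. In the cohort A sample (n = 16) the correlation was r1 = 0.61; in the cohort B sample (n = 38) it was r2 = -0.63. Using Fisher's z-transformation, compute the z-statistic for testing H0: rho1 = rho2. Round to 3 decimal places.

4.465

Fisher z-transforms: z1 = atanh(0.61) = 0.708921, z2 = atanh(-0.63) = -0.741416; difference d = 1.450337
Var(d) = 1/13 + 1/35 = 0.0769231 + 0.0285714 = 0.1054945
z = d/√Var(d) = 1.450337 / √0.1054945 = 1.450337 / 0.324799 = 4.465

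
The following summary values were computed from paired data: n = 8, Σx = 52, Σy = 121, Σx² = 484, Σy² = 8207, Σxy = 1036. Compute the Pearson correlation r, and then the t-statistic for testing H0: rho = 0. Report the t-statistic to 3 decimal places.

0.656

Numerator: nΣxy − (Σx)(Σy) = 8·1036 − (52)(121) = 1996
Denominator: √[(nΣx²−(Σx)²)(nΣy²−(Σy)²)]
  nΣx²−(Σx)² = 8·484 − 2704 = 1168;  nΣy²−(Σy)² = 8·8207 − 14641 = 51015
  √(1168·51015) = √59585520 = 7719.1658
r = 1996 / 7719.1658 = 0.2586
t = r·√(n−2)/√(1−r²) = 0.2586·√6 / √(1−0.066874) = 0.633438 / 0.965984 = 0.656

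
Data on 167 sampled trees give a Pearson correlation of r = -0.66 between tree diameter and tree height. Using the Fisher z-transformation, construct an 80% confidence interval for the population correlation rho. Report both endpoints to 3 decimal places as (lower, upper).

(-0.713, -0.600)

z_r = atanh(-0.66) = -0.792814;  SE = 1/√(n−3) = 1/√164 = 0.078087
z-limits: -0.792814 ± 1.282·0.078087 = -0.792814 ± 0.100108 = [-0.892922, -0.692706]
ρ-limits: (tanh -0.892922, tanh -0.692706) = (-0.713, -0.600)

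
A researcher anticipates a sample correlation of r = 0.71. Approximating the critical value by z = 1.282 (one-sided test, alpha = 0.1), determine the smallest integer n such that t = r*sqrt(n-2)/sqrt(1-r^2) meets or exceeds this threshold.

4

Need r·√(n−2)/√(1−r²) ≥ 1.282
√(n−2) ≥ 1.282·√(1−0.5041) / 0.71 = 1.282·0.704202 / 0.71 = 1.2715
n−2 ≥ 1.6167  ⇒  n ≥ 3.6167
Smallest integer n = 4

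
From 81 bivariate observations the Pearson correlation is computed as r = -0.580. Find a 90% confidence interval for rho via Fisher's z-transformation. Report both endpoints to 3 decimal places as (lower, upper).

(-0.690, -0.443)

z_r = atanh(-0.580) = -0.662463;  SE = 1/√(n−3) = 1/√78 = 0.113228
z-limits: -0.662463 ± 1.645·0.113228 = -0.662463 ± 0.186260 = [-0.848723, -0.476203]
ρ-limits: (tanh -0.848723, tanh -0.476203) = (-0.690, -0.443)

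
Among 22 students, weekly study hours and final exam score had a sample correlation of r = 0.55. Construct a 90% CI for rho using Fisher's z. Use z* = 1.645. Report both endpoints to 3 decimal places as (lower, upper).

z_r = atanh(0.55) = 0.618381;  SE = 1/√(n−3) = 1/√19 = 0.229416
z-limits: 0.618381 ± 1.645·0.229416 = 0.618381 ± 0.377389 = [0.240992, 0.995770]
ρ-limits: (tanh 0.240992, tanh 0.995770) = (0.236, 0.760)

(0.236, 0.760)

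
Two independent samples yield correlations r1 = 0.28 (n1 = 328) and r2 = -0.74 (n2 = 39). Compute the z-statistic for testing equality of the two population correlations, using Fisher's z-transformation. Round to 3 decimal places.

7.049

Fisher z-transforms: z1 = atanh(0.28) = 0.287682, z2 = atanh(-0.74) = -0.950479; difference d = 1.238161
Var(d) = 1/325 + 1/36 = 0.0030769 + 0.0277778 = 0.0308547
z = d/√Var(d) = 1.238161 / √0.0308547 = 1.238161 / 0.175655 = 7.049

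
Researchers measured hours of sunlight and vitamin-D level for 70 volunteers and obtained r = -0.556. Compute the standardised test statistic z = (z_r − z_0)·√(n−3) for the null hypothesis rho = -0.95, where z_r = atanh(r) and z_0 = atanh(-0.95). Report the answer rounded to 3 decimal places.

z_r = atanh(-0.556) = -0.627025,  z_0 = atanh(-0.95) = -1.831781
SE = 1/√(n−3) = 1/√67 = 0.122169
z = (z_r − z_0)/SE = (-0.627025 − (-1.831781)) / 0.122169 = 1.204756 / 0.122169 = 9.861

9.861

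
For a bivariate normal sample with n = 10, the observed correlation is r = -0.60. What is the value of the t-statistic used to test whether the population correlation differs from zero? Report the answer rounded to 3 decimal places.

1 − r² = 1 − 0.3600 = 0.6400;  √(1−r²) = 0.800000
√(n−2) = √8 = 2.828427
t = r·√(n−2)/√(1−r²) = -0.60 · 2.828427 / 0.800000 = -2.121

-2.121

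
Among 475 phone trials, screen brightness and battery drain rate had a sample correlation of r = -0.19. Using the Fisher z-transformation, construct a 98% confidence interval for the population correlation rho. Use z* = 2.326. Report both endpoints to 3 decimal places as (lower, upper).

(-0.291, -0.085)

z_r = atanh(-0.19) = -0.192337;  SE = 1/√(n−3) = 1/√472 = 0.046029
z-limits: -0.192337 ± 2.326·0.046029 = -0.192337 ± 0.107063 = [-0.299400, -0.085274]
ρ-limits: (tanh -0.299400, tanh -0.085274) = (-0.291, -0.085)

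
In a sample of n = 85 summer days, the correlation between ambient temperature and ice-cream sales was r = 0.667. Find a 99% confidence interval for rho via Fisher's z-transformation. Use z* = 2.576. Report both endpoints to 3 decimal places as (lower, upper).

z_r = atanh(0.667) = 0.805319;  SE = 1/√(n−3) = 1/√82 = 0.110432
z-limits: 0.805319 ± 2.576·0.110432 = 0.805319 ± 0.284473 = [0.520846, 1.089792]
ρ-limits: (tanh 0.520846, tanh 1.089792) = (0.478, 0.797)

(0.478, 0.797)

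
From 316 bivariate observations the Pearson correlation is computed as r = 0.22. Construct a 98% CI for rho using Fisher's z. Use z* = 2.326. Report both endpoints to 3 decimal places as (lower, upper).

z_r = atanh(0.22) = 0.223656;  SE = 1/√(n−3) = 1/√313 = 0.056523
z-limits: 0.223656 ± 2.326·0.056523 = 0.223656 ± 0.131472 = [0.092184, 0.355128]
ρ-limits: (tanh 0.092184, tanh 0.355128) = (0.092, 0.341)

(0.092, 0.341)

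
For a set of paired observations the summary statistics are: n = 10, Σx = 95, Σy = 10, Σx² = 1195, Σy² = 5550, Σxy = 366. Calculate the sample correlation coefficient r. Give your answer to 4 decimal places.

S_xy = nΣxy − ΣxΣy = 10·366 − 95·10 = 3660 − 950 = 2710
S_xx = nΣx² − (Σx)² = 10·1195 − 95² = 11950 − 9025 = 2925
S_yy = nΣy² − (Σy)² = 10·5550 − 10² = 55500 − 100 = 55400
r = S_xy / √(S_xx·S_yy) = 2710 / √(2925·55400) = 2710 / √162045000 = 2710 / 12729.6897 = 0.2129

0.2129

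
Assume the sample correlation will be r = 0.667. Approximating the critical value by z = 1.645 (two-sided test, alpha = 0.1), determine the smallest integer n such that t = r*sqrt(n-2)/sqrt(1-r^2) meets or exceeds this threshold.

6

r√(n−2)/√(1−r²) ≥ 1.645  ⇔  n−2 ≥ (1.645)²·(1−r²)/r²
(1−r²)/r² = (1−0.444889)/0.444889 = 1.2478
n ≥ 2 + 2.706025·1.2478 = 2 + 3.3766 = 5.3766
⌈5.3766⌉ = 6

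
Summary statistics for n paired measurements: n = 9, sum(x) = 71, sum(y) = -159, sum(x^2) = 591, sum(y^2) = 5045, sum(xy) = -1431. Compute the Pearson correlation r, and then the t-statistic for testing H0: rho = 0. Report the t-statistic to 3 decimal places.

Numerator: nΣxy − (Σx)(Σy) = 9·(-1431) − (71)(-159) = -1590
Denominator: √[(nΣx²−(Σx)²)(nΣy²−(Σy)²)]
  nΣx²−(Σx)² = 9·591 − 5041 = 278;  nΣy²−(Σy)² = 9·5045 − 25281 = 20124
  √(278·20124) = √5594472 = 2365.2636
r = -1590 / 2365.2636 = -0.6722
t = r·√(n−2)/√(1−r²) = -0.6722·√7 / √(1−0.451853) = -1.778474 / 0.740370 = -2.402

-2.402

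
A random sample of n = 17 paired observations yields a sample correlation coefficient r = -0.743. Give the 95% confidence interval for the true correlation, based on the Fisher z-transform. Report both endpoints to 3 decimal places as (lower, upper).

z_r = atanh(-0.743) = -0.957143;  SE = 1/√(n−3) = 1/√14 = 0.267261
z-limits: -0.957143 ± 1.960·0.267261 = -0.957143 ± 0.523832 = [-1.480975, -0.433311]
ρ-limits: (tanh -1.480975, tanh -0.433311) = (-0.902, -0.408)

(-0.902, -0.408)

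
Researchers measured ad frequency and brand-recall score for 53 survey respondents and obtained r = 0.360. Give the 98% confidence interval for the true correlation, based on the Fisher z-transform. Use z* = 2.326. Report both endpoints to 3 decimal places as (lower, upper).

Fisher z: z_r = atanh(r) = ½·ln((1+0.360)/(1−0.360)) = 0.376886
SE(z) = 1/√(n−3) = 1/√50 = 0.141421
98% ⇒ z* = 2.326; margin = 2.326·0.141421 = 0.328945
CI on z-scale: (0.047941, 0.705831)
Back-transform: tanh(0.047941) = 0.047904, tanh(0.705831) = 0.608056

(0.048, 0.608)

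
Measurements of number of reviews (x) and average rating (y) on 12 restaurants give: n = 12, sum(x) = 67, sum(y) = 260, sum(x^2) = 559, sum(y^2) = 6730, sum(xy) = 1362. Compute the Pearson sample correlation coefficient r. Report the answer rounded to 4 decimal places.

Numerator: nΣxy − (Σx)(Σy) = 12·1362 − (67)(260) = -1076
Denominator: √[(nΣx²−(Σx)²)(nΣy²−(Σy)²)]
  nΣx²−(Σx)² = 12·559 − 4489 = 2219;  nΣy²−(Σy)² = 12·6730 − 67600 = 13160
  √(2219·13160) = √29202040 = 5403.8912
r = -1076 / 5403.8912 = -0.1991

-0.1991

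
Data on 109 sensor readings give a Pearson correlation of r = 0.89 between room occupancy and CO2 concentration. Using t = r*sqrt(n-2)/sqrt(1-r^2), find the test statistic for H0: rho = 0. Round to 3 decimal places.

20.191

t = r·√(n−2) / √(1−r²) with r = 0.89, n = 109
  = 0.89·√107 / √(1 − 0.7921)
  = 0.89·10.344080 / 0.455961
  = 9.206231 / 0.455961 = 20.191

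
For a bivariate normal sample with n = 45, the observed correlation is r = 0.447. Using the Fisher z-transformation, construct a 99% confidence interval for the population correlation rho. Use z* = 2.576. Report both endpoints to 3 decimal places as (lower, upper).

Fisher z: z_r = atanh(r) = ½·ln((1+0.447)/(1−0.447)) = 0.480945
SE(z) = 1/√(n−3) = 1/√42 = 0.154303
99% ⇒ z* = 2.576; margin = 2.576·0.154303 = 0.397485
CI on z-scale: (0.083460, 0.878430)
Back-transform: tanh(0.083460) = 0.083267, tanh(0.878430) = 0.705632

(0.083, 0.706)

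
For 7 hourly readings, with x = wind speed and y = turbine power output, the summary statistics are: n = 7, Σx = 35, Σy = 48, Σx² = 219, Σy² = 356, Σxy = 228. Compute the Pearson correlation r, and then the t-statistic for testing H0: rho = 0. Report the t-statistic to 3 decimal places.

-0.833

Numerator: nΣxy − (Σx)(Σy) = 7·228 − (35)(48) = -84
Denominator: √[(nΣx²−(Σx)²)(nΣy²−(Σy)²)]
  nΣx²−(Σx)² = 7·219 − 1225 = 308;  nΣy²−(Σy)² = 7·356 − 2304 = 188
  √(308·188) = √57904 = 240.6325
r = -84 / 240.6325 = -0.3491
t = r·√(n−2)/√(1−r²) = -0.3491·√5 / √(1−0.121871) = -0.780611 / 0.937085 = -0.833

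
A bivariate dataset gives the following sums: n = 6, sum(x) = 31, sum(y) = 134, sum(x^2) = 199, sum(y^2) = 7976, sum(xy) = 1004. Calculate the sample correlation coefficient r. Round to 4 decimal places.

S_xy = nΣxy − ΣxΣy = 6·1004 − 31·134 = 6024 − 4154 = 1870
S_xx = nΣx² − (Σx)² = 6·199 − 31² = 1194 − 961 = 233
S_yy = nΣy² − (Σy)² = 6·7976 − 134² = 47856 − 17956 = 29900
r = S_xy / √(S_xx·S_yy) = 1870 / √(233·29900) = 1870 / √6966700 = 1870 / 2639.4507 = 0.7085

0.7085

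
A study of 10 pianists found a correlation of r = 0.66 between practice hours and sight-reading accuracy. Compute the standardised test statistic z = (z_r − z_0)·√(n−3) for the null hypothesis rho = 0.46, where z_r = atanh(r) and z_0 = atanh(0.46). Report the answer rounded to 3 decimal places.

Fisher z: atanh(0.66) = 0.792814, atanh(0.46) = 0.497311
z = (z_r − z_0)·√(n−3) = (0.792814 − 0.497311)·√7 = 0.295503 · 2.645751 = 0.782

0.782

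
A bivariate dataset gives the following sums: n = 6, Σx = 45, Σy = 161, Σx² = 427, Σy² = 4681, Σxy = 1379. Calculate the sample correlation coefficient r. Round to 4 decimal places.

S_xy = nΣxy − ΣxΣy = 6·1379 − 45·161 = 8274 − 7245 = 1029
S_xx = nΣx² − (Σx)² = 6·427 − 45² = 2562 − 2025 = 537
S_yy = nΣy² − (Σy)² = 6·4681 − 161² = 28086 − 25921 = 2165
r = S_xy / √(S_xx·S_yy) = 1029 / √(537·2165) = 1029 / √1162605 = 1029 / 1078.2416 = 0.9543

0.9543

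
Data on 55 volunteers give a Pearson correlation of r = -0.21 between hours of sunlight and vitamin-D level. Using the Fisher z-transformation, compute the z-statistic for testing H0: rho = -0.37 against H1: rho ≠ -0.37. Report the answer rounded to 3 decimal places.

Fisher z: atanh(-0.21) = -0.213171, atanh(-0.37) = -0.388423
z = (z_r − z_0)·√(n−3) = (-0.213171 − (-0.388423))·√52 = 0.175252 · 7.211103 = 1.264

1.264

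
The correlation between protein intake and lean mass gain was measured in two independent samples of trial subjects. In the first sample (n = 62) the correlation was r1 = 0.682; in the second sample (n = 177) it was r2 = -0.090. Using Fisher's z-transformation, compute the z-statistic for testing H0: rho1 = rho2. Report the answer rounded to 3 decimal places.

6.127

z1 = atanh(0.682) = 0.832844,  z2 = atanh(-0.090) = -0.090244
SE = √(1/(n1−3) + 1/(n2−3)) = √(1/59 + 1/174) = √(0.0169492 + 0.0057471) = √0.0226963 = 0.150653
z = (z1 − z2)/SE = (0.832844 − (-0.090244)) / 0.150653 = 0.923088 / 0.150653 = 6.127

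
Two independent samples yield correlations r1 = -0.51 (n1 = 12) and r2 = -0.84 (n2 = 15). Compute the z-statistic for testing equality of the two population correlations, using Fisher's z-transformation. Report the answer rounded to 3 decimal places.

Fisher z-transforms: z1 = atanh(-0.51) = -0.562730, z2 = atanh(-0.84) = -1.221174; difference d = 0.658444
Var(d) = 1/9 + 1/12 = 0.1111111 + 0.0833333 = 0.1944444
z = d/√Var(d) = 0.658444 / √0.1944444 = 0.658444 / 0.440959 = 1.493

1.493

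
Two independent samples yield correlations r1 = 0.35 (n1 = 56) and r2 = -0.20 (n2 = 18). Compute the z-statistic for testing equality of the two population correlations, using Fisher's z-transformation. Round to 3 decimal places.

z1 = atanh(0.35) = 0.365444,  z2 = atanh(-0.20) = -0.202733
SE = √(1/(n1−3) + 1/(n2−3)) = √(1/53 + 1/15) = √(0.0188679 + 0.0666667) = √0.0855346 = 0.292463
z = (z1 − z2)/SE = (0.365444 − (-0.202733)) / 0.292463 = 0.568177 / 0.292463 = 1.943

1.943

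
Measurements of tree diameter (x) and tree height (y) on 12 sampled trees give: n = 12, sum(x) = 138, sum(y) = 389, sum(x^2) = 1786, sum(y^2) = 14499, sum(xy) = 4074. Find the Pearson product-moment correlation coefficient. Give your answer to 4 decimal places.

Numerator: nΣxy − (Σx)(Σy) = 12·4074 − (138)(389) = -4794
Denominator: √[(nΣx²−(Σx)²)(nΣy²−(Σy)²)]
  nΣx²−(Σx)² = 12·1786 − 19044 = 2388;  nΣy²−(Σy)² = 12·14499 − 151321 = 22667
  √(2388·22667) = √54128796 = 7357.2275
r = -4794 / 7357.2275 = -0.6516

-0.6516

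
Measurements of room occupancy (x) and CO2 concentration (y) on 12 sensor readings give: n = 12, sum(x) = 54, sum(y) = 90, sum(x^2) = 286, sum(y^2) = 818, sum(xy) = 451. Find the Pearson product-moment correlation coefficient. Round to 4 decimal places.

S_xy = nΣxy − ΣxΣy = 12·451 − 54·90 = 5412 − 4860 = 552
S_xx = nΣx² − (Σx)² = 12·286 − 54² = 3432 − 2916 = 516
S_yy = nΣy² − (Σy)² = 12·818 − 90² = 9816 − 8100 = 1716
r = S_xy / √(S_xx·S_yy) = 552 / √(516·1716) = 552 / √885456 = 552 / 940.9867 = 0.5866

0.5866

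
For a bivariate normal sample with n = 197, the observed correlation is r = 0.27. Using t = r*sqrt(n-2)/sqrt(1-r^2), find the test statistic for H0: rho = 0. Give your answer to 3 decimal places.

3.916

t = r·√(n−2) / √(1−r²) with r = 0.27, n = 197
  = 0.27·√195 / √(1 − 0.0729)
  = 0.27·13.964240 / 0.962860
  = 3.770345 / 0.962860 = 3.916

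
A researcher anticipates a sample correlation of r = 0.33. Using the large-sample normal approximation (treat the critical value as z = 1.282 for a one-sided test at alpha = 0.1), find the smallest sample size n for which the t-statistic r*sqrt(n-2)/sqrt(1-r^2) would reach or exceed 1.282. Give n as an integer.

Need r·√(n−2)/√(1−r²) ≥ 1.282
√(n−2) ≥ 1.282·√(1−0.1089) / 0.33 = 1.282·0.943981 / 0.33 = 3.6672
n−2 ≥ 13.4484  ⇒  n ≥ 15.4484
Smallest integer n = 16

16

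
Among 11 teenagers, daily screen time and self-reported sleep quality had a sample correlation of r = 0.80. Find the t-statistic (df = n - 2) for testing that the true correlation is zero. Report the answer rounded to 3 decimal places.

4.000

t = r·√(n−2) / √(1−r²) with r = 0.80, n = 11
  = 0.80·√9 / √(1 − 0.6400)
  = 0.80·3.000000 / 0.600000
  = 2.400000 / 0.600000 = 4.000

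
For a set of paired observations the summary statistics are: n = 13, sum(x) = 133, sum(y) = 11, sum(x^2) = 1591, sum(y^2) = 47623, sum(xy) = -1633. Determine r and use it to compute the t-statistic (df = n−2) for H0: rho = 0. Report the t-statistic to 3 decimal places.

-2.057

S_xy = nΣxy − ΣxΣy = 13·(-1633) − 133·11 = -21229 − 1463 = -22692
S_xx = nΣx² − (Σx)² = 13·1591 − 133² = 20683 − 17689 = 2994
S_yy = nΣy² − (Σy)² = 13·47623 − 11² = 619099 − 121 = 618978
r = S_xy / √(S_xx·S_yy) = -22692 / √(2994·618978) = -22692 / √1853220132 = -22692 / 43049.0433 = -0.5271
t = r·√(n−2)/√(1−r²) = -0.5271·√11 / √(1−0.277834) = -1.748193 / 0.849804 = -2.057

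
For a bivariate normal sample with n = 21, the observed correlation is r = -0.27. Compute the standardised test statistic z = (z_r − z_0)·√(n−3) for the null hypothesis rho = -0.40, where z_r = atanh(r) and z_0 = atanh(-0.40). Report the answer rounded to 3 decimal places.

Fisher z: atanh(-0.27) = -0.276864, atanh(-0.40) = -0.423649
z = (z_r − z_0)·√(n−3) = (-0.276864 − (-0.423649))·√18 = 0.146785 · 4.242641 = 0.623

0.623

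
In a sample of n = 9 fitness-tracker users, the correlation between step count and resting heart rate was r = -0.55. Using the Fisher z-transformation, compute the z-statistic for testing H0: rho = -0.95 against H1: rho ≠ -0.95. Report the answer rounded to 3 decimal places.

2.972

Fisher z: atanh(-0.55) = -0.618381, atanh(-0.95) = -1.831781
z = (z_r − z_0)·√(n−3) = (-0.618381 − (-1.831781))·√6 = 1.213400 · 2.449490 = 2.972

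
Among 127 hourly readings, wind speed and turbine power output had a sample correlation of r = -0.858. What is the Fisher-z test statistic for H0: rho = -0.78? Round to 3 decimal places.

z_r = atanh(-0.858) = -1.285714,  z_0 = atanh(-0.78) = -1.045371
SE = 1/√(n−3) = 1/√124 = 0.089803
z = (z_r − z_0)/SE = (-1.285714 − (-1.045371)) / 0.089803 = -0.240343 / 0.089803 = -2.676

-2.676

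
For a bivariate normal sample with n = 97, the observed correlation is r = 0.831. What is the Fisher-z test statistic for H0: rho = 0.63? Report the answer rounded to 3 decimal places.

4.362

z_r = atanh(0.831) = 1.191359,  z_0 = atanh(0.63) = 0.741416
SE = 1/√(n−3) = 1/√94 = 0.103142
z = (z_r − z_0)/SE = (1.191359 − 0.741416) / 0.103142 = 0.449943 / 0.103142 = 4.362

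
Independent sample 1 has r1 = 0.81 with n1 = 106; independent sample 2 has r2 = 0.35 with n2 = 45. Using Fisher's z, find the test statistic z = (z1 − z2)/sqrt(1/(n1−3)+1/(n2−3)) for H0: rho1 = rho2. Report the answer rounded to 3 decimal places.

4.160

Fisher z-transforms: z1 = atanh(0.81) = 1.127029, z2 = atanh(0.35) = 0.365444; difference d = 0.761585
Var(d) = 1/103 + 1/42 = 0.0097087 + 0.0238095 = 0.0335182
z = d/√Var(d) = 0.761585 / √0.0335182 = 0.761585 / 0.183080 = 4.160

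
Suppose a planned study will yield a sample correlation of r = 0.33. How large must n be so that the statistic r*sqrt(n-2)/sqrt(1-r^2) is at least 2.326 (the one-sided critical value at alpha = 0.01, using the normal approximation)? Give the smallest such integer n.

47

Need r·√(n−2)/√(1−r²) ≥ 2.326
√(n−2) ≥ 2.326·√(1−0.1089) / 0.33 = 2.326·0.943981 / 0.33 = 6.6536
n−2 ≥ 44.2704  ⇒  n ≥ 46.2704
Smallest integer n = 47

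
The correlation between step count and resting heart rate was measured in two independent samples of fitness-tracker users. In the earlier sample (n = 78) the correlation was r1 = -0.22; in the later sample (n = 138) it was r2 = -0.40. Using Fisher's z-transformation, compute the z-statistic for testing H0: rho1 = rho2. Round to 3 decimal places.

1.389

Fisher z-transforms: z1 = atanh(-0.22) = -0.223656, z2 = atanh(-0.40) = -0.423649; difference d = 0.199993
Var(d) = 1/75 + 1/135 = 0.0133333 + 0.0074074 = 0.0207407
z = d/√Var(d) = 0.199993 / √0.0207407 = 0.199993 / 0.144016 = 1.389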